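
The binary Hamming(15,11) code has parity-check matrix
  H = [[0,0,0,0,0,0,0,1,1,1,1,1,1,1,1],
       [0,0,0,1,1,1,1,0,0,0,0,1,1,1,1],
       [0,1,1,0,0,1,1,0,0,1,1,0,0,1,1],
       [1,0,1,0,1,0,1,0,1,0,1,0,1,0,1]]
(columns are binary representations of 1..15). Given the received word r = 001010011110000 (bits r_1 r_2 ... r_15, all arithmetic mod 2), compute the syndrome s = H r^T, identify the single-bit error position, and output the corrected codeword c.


s = (0, 1, 1, 0)^T, error position = 6, corrected codeword c = 001011011110000

Compute s = H r^T mod 2 one row at a time:
  s_1 = 1 + 1 + 1 + 1 + 0 + 0 + 0 + 0 = 4 ≡ 0 (mod 2).
  s_2 = 0 + 1 + 0 + 0 + 0 + 0 + 0 + 0 = 1 ≡ 1 (mod 2).
  s_3 = 0 + 1 + 0 + 0 + 1 + 1 + 0 + 0 = 3 ≡ 1 (mod 2).
  s_4 = 0 + 1 + 1 + 0 + 1 + 1 + 0 + 0 = 4 ≡ 0 (mod 2).
s = (0, 1, 1, 0)^T — this equals column 6 of H (binary 0110), so error is at position 6.
Correct: flip bit 6 of r = 001010011110000 to get c = 001011011110000.


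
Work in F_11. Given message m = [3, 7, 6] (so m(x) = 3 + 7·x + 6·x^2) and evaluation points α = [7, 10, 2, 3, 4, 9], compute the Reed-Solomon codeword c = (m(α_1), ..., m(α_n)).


c = [5, 2, 8, 1, 6, 2]

Message polynomial: m(x) = 3 + 7·x + 6·x^2 (mod 11).
For each evaluation point α_i, compute m(α_i) mod 11:
  α_1 = 7: Horner steps 6 → 5 → 5, so m(7) = 5.
  α_2 = 10: Horner steps 6 → 1 → 2, so m(10) = 2.
  α_3 = 2: Horner steps 6 → 8 → 8, so m(2) = 8.
  α_4 = 3: Horner steps 6 → 3 → 1, so m(3) = 1.
  α_5 = 4: Horner steps 6 → 9 → 6, so m(4) = 6.
  α_6 = 9: Horner steps 6 → 6 → 2, so m(9) = 2.
Codeword c = [5, 2, 8, 1, 6, 2] ∈ F_11^6.


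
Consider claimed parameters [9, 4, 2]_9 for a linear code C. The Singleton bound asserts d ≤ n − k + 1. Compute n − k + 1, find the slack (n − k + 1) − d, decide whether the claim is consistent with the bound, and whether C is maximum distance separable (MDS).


Singleton RHS = n − k + 1 = 6, slack = 4, bound satisfied, not MDS.

Singleton bound: d ≤ n − k + 1.
Here n = 9, k = 4, so n − k + 1 = 6.
Given d = 2, check d ≤ 6: YES.
Slack = (n − k + 1) − d = 4.
The code is NOT MDS (slack = 4 > 0).
Description: the claimed parameters are [9, 4, 2]_9; such a code would be non-MDS.


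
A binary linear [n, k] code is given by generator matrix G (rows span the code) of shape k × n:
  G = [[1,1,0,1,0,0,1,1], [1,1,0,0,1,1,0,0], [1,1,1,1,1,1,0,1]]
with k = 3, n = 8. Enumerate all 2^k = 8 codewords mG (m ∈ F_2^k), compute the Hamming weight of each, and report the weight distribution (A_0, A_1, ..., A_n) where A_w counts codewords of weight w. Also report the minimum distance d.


Weight distribution: A_0 = 1, A_3 = 1, A_4 = 3, A_5 = 2, A_7 = 1. Minimum distance d = 3.

Enumerate all 2^3 = 8 messages m ∈ F_2^3.
For each, compute codeword c = mG in F_2^8, then tally its weight.
  m = 000 → c = 00000000, weight = 0.
  m = 100 → c = 11010011, weight = 5.
  m = 010 → c = 11001100, weight = 4.
  m = 110 → c = 00011111, weight = 5.
  m = 001 → c = 11111101, weight = 7.
  m = 101 → c = 00101110, weight = 4.
  m = 011 → c = 00110001, weight = 3.
  m = 111 → c = 11100010, weight = 4.
Tally weights:
  weight 0: 1 codewords.
  weight 3: 1 codewords.
  weight 4: 3 codewords.
  weight 5: 2 codewords.
  weight 7: 1 codewords.
Minimum distance d = smallest w > 0 with A_w > 0 = 3.
Sanity: Σ A_w = 8 = 2^3 = 8 ✓.


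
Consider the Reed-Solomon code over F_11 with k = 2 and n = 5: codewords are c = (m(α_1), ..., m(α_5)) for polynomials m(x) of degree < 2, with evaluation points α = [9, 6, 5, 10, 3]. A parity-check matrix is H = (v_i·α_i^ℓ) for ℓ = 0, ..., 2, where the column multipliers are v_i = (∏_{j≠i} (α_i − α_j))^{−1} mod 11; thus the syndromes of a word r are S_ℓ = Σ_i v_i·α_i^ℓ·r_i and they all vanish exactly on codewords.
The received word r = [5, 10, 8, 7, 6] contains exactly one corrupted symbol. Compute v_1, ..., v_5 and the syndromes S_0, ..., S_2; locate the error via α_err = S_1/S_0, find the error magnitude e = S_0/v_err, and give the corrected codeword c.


S = (9, 5, 4), error at position 5, error magnitude e = 2, c = [5, 10, 8, 7, 4].

Step 1: column multipliers v_i = (∏_{j≠i}(α_i − α_j))^{−1} mod 11.
  i = 1 (α = 9): (9−6)(9−5)(9−10)(9−3) = 3·4·(−1)·6 = −72 ≡ 5, so v_1 = 5^{−1} = 9 (mod 11).
  i = 2 (α = 6): (6−9)(6−5)(6−10)(6−3) = (−3)·1·(−4)·3 = 36 ≡ 3, so v_2 = 3^{−1} = 4 (mod 11).
  i = 3 (α = 5): (5−9)(5−6)(5−10)(5−3) = (−4)·(−1)·(−5)·2 = −40 ≡ 4, so v_3 = 4^{−1} = 3 (mod 11).
  i = 4 (α = 10): (10−9)(10−6)(10−5)(10−3) = 1·4·5·7 = 140 ≡ 8, so v_4 = 8^{−1} = 7 (mod 11).
  i = 5 (α = 3): (3−9)(3−6)(3−5)(3−10) = (−6)·(−3)·(−2)·(−7) = 252 ≡ 10, so v_5 = 10^{−1} = 10 (mod 11).
  v = [9, 4, 3, 7, 10].
Step 2: syndromes of r = [5, 10, 8, 7, 6] (all sums mod 11).
  S_0 = Σ v_i r_i = 9·5 + 4·10 + 3·8 + 7·7 + 10·6 = 218 ≡ 9.
  S_1 = Σ v_i α_i r_i = 9·9·5 + 4·6·10 + 3·5·8 + 7·10·7 + 10·3·6 = 1435 ≡ 5.
  α_i^2 mod 11 = [4, 3, 3, 1, 9].
  S_2 = Σ v_i α_i^2 r_i = 9·4·5 + 4·3·10 + 3·3·8 + 7·1·7 + 10·9·6 = 961 ≡ 4.
  S = (9, 5, 4) ≠ 0, so r is not a codeword (an error is present).
Step 3: locate the error. For a single error e at position i, S_ℓ = v_i·e·α_i^ℓ, so α_err = S_1/S_0.
  S_0^{−1} = 9^{−1} = 5 (mod 11), so α_err = 5·5 = 25 ≡ 3 = α_5. Error position i = 5.
  Consistency check: S_2/S_1 = 4·9 = 36 ≡ 3 = α_err ✓ (single-error assumption holds).
Step 4: error magnitude e = S_0/v_5 = S_0·∏_{j≠5}(α_5 − α_j) = 9·10 = 90 ≡ 2 (mod 11).
Step 5: correct position 5: c_5 = r_5 − e = 6 − 2 ≡ 4 (mod 11). Hence c = [5, 10, 8, 7, 4].
  Check: interpolating c through the α_i gives m(x) = 9 + 2·x (degree < 2) with m(α_i) = c_i for every i, so c is indeed a codeword.


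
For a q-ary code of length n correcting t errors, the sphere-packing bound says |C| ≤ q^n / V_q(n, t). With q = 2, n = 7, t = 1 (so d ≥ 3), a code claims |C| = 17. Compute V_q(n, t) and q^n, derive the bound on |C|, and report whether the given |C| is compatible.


V_q(n, t) = 8, q^n = 128, Hamming bound = 16, |C| = 17 > bound (violated).

Step 1: Compute V_q(n, t) = Σ_{j=0}^1 C(n, j) (q−1)^j.
  j = 0: C(7,0)·(1)^0 = 1·1 = 1.
  j = 1: C(7,1)·(1)^1 = 7·1 = 7.
  V_q(n, t) = 1 + 7 = 8.
Step 2: q^n = 2^7 = 128.
Step 3: Hamming bound ⌊q^n / V_q(n,t)⌋ = ⌊128/8⌋ = 16.
Step 4: Compare |C| = 17 to 16: violated.
The claimed |C| lies above the Hamming bound, so no 2-ary code of length 7 with d ≥ 3 can have 17 codewords.


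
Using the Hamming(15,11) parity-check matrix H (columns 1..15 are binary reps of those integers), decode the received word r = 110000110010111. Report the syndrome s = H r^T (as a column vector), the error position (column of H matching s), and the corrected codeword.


s = (1, 0, 1, 1)^T, error position = 11, corrected codeword c = 110000110000111

Compute s = H r^T mod 2 one row at a time:
  s_1 = 1 + 0 + 0 + 1 + 0 + 1 + 1 + 1 = 5 ≡ 1 (mod 2).
  s_2 = 0 + 0 + 0 + 1 + 0 + 1 + 1 + 1 = 4 ≡ 0 (mod 2).
  s_3 = 1 + 0 + 0 + 1 + 0 + 1 + 1 + 1 = 5 ≡ 1 (mod 2).
  s_4 = 1 + 0 + 0 + 1 + 0 + 1 + 1 + 1 = 5 ≡ 1 (mod 2).
s = (1, 0, 1, 1)^T — this equals column 11 of H (binary 1011), so error is at position 11.
Correct: flip bit 11 of r = 110000110010111 to get c = 110000110000111.


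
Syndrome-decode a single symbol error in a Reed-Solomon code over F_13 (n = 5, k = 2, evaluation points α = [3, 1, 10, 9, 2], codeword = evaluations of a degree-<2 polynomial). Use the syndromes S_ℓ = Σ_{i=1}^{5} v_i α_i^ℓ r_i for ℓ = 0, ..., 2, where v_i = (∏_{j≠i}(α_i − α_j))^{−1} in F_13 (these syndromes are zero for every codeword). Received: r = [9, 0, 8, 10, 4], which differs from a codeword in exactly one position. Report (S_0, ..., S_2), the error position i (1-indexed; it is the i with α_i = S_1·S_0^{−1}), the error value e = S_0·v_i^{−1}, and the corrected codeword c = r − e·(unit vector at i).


S = (5, 10, 7), error at position 5, error magnitude e = 6, c = [9, 0, 8, 10, 11].

Step 1: column multipliers v_i = (∏_{j≠i}(α_i − α_j))^{−1} mod 13.
  i = 1 (α = 3): (3−1)(3−10)(3−9)(3−2) = 2·(−7)·(−6)·1 = 84 ≡ 6, so v_1 = 6^{−1} = 11 (mod 13).
  i = 2 (α = 1): (1−3)(1−10)(1−9)(1−2) = (−2)·(−9)·(−8)·(−1) = 144 ≡ 1, so v_2 = 1^{−1} = 1 (mod 13).
  i = 3 (α = 10): (10−3)(10−1)(10−9)(10−2) = 7·9·1·8 = 504 ≡ 10, so v_3 = 10^{−1} = 4 (mod 13).
  i = 4 (α = 9): (9−3)(9−1)(9−10)(9−2) = 6·8·(−1)·7 = −336 ≡ 2, so v_4 = 2^{−1} = 7 (mod 13).
  i = 5 (α = 2): (2−3)(2−1)(2−10)(2−9) = (−1)·1·(−8)·(−7) = −56 ≡ 9, so v_5 = 9^{−1} = 3 (mod 13).
  v = [11, 1, 4, 7, 3].
Step 2: syndromes of r = [9, 0, 8, 10, 4] (all sums mod 13).
  S_0 = Σ v_i r_i = 11·9 + 1·0 + 4·8 + 7·10 + 3·4 = 213 ≡ 5.
  S_1 = Σ v_i α_i r_i = 11·3·9 + 1·1·0 + 4·10·8 + 7·9·10 + 3·2·4 = 1271 ≡ 10.
  α_i^2 mod 13 = [9, 1, 9, 3, 4].
  S_2 = Σ v_i α_i^2 r_i = 11·9·9 + 1·1·0 + 4·9·8 + 7·3·10 + 3·4·4 = 1437 ≡ 7.
  S = (5, 10, 7) ≠ 0, so r is not a codeword (an error is present).
Step 3: locate the error. For a single error e at position i, S_ℓ = v_i·e·α_i^ℓ, so α_err = S_1/S_0.
  S_0^{−1} = 5^{−1} = 8 (mod 13), so α_err = 10·8 = 80 ≡ 2 = α_5. Error position i = 5.
  Consistency check: S_2/S_1 = 7·4 = 28 ≡ 2 = α_err ✓ (single-error assumption holds).
Step 4: error magnitude e = S_0/v_5 = S_0·∏_{j≠5}(α_5 − α_j) = 5·9 = 45 ≡ 6 (mod 13).
Step 5: correct position 5: c_5 = r_5 − e = 4 − 6 ≡ 11 (mod 13). Hence c = [9, 0, 8, 10, 11].
  Check: interpolating c through the α_i gives m(x) = 2 + 11·x (degree < 2) with m(α_i) = c_i for every i, so c is indeed a codeword.


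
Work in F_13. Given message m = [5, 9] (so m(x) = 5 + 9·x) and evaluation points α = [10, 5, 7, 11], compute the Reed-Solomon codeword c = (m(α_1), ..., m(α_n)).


c = [4, 11, 3, 0]

Message polynomial: m(x) = 5 + 9·x (mod 13).
For each evaluation point α_i, compute m(α_i) mod 13:
  α_1 = 10: Horner steps 9 → 4, so m(10) = 4.
  α_2 = 5: Horner steps 9 → 11, so m(5) = 11.
  α_3 = 7: Horner steps 9 → 3, so m(7) = 3.
  α_4 = 11: Horner steps 9 → 0, so m(11) = 0.
Codeword c = [4, 11, 3, 0] ∈ F_13^4.


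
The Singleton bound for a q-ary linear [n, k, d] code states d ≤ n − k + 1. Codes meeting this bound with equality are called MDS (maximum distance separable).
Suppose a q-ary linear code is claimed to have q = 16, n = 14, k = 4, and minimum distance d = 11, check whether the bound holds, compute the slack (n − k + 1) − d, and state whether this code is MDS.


Singleton RHS = n − k + 1 = 11, slack = 0, bound satisfied, MDS.

Singleton bound: d ≤ n − k + 1.
Here n = 14, k = 4, so n − k + 1 = 11.
Given d = 11, check d ≤ 11: YES.
Slack = (n − k + 1) − d = 0.
The code is MDS (slack = 0).
Description: the claimed parameters are [14, 4, 11]_16; such a code would be MDS (meets Singleton bound).


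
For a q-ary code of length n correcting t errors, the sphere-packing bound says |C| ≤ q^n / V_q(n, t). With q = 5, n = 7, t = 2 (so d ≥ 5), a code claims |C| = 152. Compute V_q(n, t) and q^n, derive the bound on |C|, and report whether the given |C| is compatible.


V_q(n, t) = 365, q^n = 78125, Hamming bound = 214, |C| = 152 ≤ bound (satisfied).

Step 1: Compute V_q(n, t) = Σ_{j=0}^2 C(n, j) (q−1)^j.
  j = 0: C(7,0)·(4)^0 = 1·1 = 1.
  j = 1: C(7,1)·(4)^1 = 7·4 = 28.
  j = 2: C(7,2)·(4)^2 = 21·16 = 336.
  V_q(n, t) = 1 + 28 + 336 = 365.
Step 2: q^n = 5^7 = 78125.
Step 3: Hamming bound ⌊q^n / V_q(n,t)⌋ = ⌊78125/365⌋ = 214.
Step 4: Compare |C| = 152 to 214: satisfied.
The claimed |C| lies below the Hamming bound.


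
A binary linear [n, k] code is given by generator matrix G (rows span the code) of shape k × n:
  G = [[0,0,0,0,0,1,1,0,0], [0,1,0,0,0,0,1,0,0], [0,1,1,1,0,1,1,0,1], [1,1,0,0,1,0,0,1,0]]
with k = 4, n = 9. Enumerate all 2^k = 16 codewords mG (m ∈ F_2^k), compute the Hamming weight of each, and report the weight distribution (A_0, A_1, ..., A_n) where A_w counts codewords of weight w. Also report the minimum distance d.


Weight distribution: A_0 = 1, A_2 = 3, A_4 = 6, A_6 = 3, A_8 = 3. Minimum distance d = 2.

Enumerate all 2^4 = 16 messages m ∈ F_2^4.
For each, compute codeword c = mG in F_2^9, then tally its weight.
  m = 0000 → c = 000000000, weight = 0.
  m = 1000 → c = 000001100, weight = 2.
  m = 0100 → c = 010000100, weight = 2.
  m = 1100 → c = 010001000, weight = 2.
  m = 0010 → c = 011101101, weight = 6.
  m = 1010 → c = 011100001, weight = 4.
  m = 0110 → c = 001101001, weight = 4.
  m = 1110 → c = 001100101, weight = 4.
  m = 0001 → c = 110010010, weight = 4.
  m = 1001 → c = 110011110, weight = 6.
  m = 0101 → c = 100010110, weight = 4.
  m = 1101 → c = 100011010, weight = 4.
  m = 0011 → c = 101111111, weight = 8.
  m = 1011 → c = 101110011, weight = 6.
  m = 0111 → c = 111111011, weight = 8.
  m = 1111 → c = 111110111, weight = 8.
Tally weights:
  weight 0: 1 codewords.
  weight 2: 3 codewords.
  weight 4: 6 codewords.
  weight 6: 3 codewords.
  weight 8: 3 codewords.
Minimum distance d = smallest w > 0 with A_w > 0 = 2.
Sanity: Σ A_w = 16 = 2^4 = 16 ✓.


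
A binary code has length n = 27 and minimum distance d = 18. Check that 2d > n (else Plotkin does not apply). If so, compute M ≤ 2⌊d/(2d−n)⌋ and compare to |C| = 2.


Plotkin bound M ≤ 4; given |C| = 2 ≤ bound (satisfied).

Check applicability: 2d = 36, n = 27.
2d − n = 9 > 0, so Plotkin applies.
Compute d/(2d−n) = 18/9 ≈ 2.0000.
⌊d/(2d−n)⌋ = 2.
Plotkin bound: M ≤ 2·2 = 4.
Given |C| = 2, check: satisfied.
This |C| is below the Plotkin bound.


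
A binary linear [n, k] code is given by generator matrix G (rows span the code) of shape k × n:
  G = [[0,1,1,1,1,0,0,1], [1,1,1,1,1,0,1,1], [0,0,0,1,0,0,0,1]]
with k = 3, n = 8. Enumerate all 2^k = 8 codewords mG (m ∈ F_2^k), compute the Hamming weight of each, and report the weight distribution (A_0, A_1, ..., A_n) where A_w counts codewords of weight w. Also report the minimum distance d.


Weight distribution: A_0 = 1, A_2 = 2, A_3 = 1, A_4 = 1, A_5 = 2, A_7 = 1. Minimum distance d = 2.

Enumerate all 2^3 = 8 messages m ∈ F_2^3.
For each, compute codeword c = mG in F_2^8, then tally its weight.
  m = 000 → c = 00000000, weight = 0.
  m = 100 → c = 01111001, weight = 5.
  m = 010 → c = 11111011, weight = 7.
  m = 110 → c = 10000010, weight = 2.
  m = 001 → c = 00010001, weight = 2.
  m = 101 → c = 01101000, weight = 3.
  m = 011 → c = 11101010, weight = 5.
  m = 111 → c = 10010011, weight = 4.
Tally weights:
  weight 0: 1 codewords.
  weight 2: 2 codewords.
  weight 3: 1 codewords.
  weight 4: 1 codewords.
  weight 5: 2 codewords.
  weight 7: 1 codewords.
Minimum distance d = smallest w > 0 with A_w > 0 = 2.
Sanity: Σ A_w = 8 = 2^3 = 8 ✓.


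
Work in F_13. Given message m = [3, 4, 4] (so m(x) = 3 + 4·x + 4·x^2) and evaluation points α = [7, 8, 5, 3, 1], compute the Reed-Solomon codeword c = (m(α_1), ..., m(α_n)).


c = [6, 5, 6, 12, 11]

Message polynomial: m(x) = 3 + 4·x + 4·x^2 (mod 13).
For each evaluation point α_i, compute m(α_i) mod 13:
  α_1 = 7: Horner steps 4 → 6 → 6, so m(7) = 6.
  α_2 = 8: Horner steps 4 → 10 → 5, so m(8) = 5.
  α_3 = 5: Horner steps 4 → 11 → 6, so m(5) = 6.
  α_4 = 3: Horner steps 4 → 3 → 12, so m(3) = 12.
  α_5 = 1: Horner steps 4 → 8 → 11, so m(1) = 11.
Codeword c = [6, 5, 6, 12, 11] ∈ F_13^5.


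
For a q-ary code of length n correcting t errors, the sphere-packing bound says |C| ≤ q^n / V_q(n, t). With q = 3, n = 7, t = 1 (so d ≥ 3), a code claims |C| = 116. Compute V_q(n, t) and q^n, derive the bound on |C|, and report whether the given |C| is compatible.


V_q(n, t) = 15, q^n = 2187, Hamming bound = 145, |C| = 116 ≤ bound (satisfied).

Step 1: Compute V_q(n, t) = Σ_{j=0}^1 C(n, j) (q−1)^j.
  j = 0: C(7,0)·(2)^0 = 1·1 = 1.
  j = 1: C(7,1)·(2)^1 = 7·2 = 14.
  V_q(n, t) = 1 + 14 = 15.
Step 2: q^n = 3^7 = 2187.
Step 3: Hamming bound ⌊q^n / V_q(n,t)⌋ = ⌊2187/15⌋ = 145.
Step 4: Compare |C| = 116 to 145: satisfied.
The claimed |C| lies below the Hamming bound.


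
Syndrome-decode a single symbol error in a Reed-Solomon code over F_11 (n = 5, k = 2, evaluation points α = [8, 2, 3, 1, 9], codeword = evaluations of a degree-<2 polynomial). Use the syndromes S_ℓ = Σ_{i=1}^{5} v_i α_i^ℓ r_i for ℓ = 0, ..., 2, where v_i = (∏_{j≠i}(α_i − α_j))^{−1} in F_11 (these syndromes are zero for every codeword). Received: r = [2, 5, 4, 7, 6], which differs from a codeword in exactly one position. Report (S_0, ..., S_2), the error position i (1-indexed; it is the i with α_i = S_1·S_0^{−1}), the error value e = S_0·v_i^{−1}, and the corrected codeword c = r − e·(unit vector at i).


S = (8, 5, 10), error at position 2, error magnitude e = 5, c = [2, 0, 4, 7, 6].

Step 1: column multipliers v_i = (∏_{j≠i}(α_i − α_j))^{−1} mod 11.
  i = 1 (α = 8): (8−2)(8−3)(8−1)(8−9) = 6·5·7·(−1) = −210 ≡ 10, so v_1 = 10^{−1} = 10 (mod 11).
  i = 2 (α = 2): (2−8)(2−3)(2−1)(2−9) = (−6)·(−1)·1·(−7) = −42 ≡ 2, so v_2 = 2^{−1} = 6 (mod 11).
  i = 3 (α = 3): (3−8)(3−2)(3−1)(3−9) = (−5)·1·2·(−6) = 60 ≡ 5, so v_3 = 5^{−1} = 9 (mod 11).
  i = 4 (α = 1): (1−8)(1−2)(1−3)(1−9) = (−7)·(−1)·(−2)·(−8) = 112 ≡ 2, so v_4 = 2^{−1} = 6 (mod 11).
  i = 5 (α = 9): (9−8)(9−2)(9−3)(9−1) = 1·7·6·8 = 336 ≡ 6, so v_5 = 6^{−1} = 2 (mod 11).
  v = [10, 6, 9, 6, 2].
Step 2: syndromes of r = [2, 5, 4, 7, 6] (all sums mod 11).
  S_0 = Σ v_i r_i = 10·2 + 6·5 + 9·4 + 6·7 + 2·6 = 140 ≡ 8.
  S_1 = Σ v_i α_i r_i = 10·8·2 + 6·2·5 + 9·3·4 + 6·1·7 + 2·9·6 = 478 ≡ 5.
  α_i^2 mod 11 = [9, 4, 9, 1, 4].
  S_2 = Σ v_i α_i^2 r_i = 10·9·2 + 6·4·5 + 9·9·4 + 6·1·7 + 2·4·6 = 714 ≡ 10.
  S = (8, 5, 10) ≠ 0, so r is not a codeword (an error is present).
Step 3: locate the error. For a single error e at position i, S_ℓ = v_i·e·α_i^ℓ, so α_err = S_1/S_0.
  S_0^{−1} = 8^{−1} = 7 (mod 11), so α_err = 5·7 = 35 ≡ 2 = α_2. Error position i = 2.
  Consistency check: S_2/S_1 = 10·9 = 90 ≡ 2 = α_err ✓ (single-error assumption holds).
Step 4: error magnitude e = S_0/v_2 = S_0·∏_{j≠2}(α_2 − α_j) = 8·2 = 16 ≡ 5 (mod 11).
Step 5: correct position 2: c_2 = r_2 − e = 5 − 5 ≡ 0 (mod 11). Hence c = [2, 0, 4, 7, 6].
  Check: interpolating c through the α_i gives m(x) = 3 + 4·x (degree < 2) with m(α_i) = c_i for every i, so c is indeed a codeword.


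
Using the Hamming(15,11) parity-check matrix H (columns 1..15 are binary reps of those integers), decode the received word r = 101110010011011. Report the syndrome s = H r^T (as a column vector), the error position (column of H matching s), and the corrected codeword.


s = (1, 1, 0, 1)^T, error position = 13, corrected codeword c = 101110010011111

Compute s = H r^T mod 2 one row at a time:
  s_1 = 1 + 0 + 0 + 1 + 1 + 0 + 1 + 1 = 5 ≡ 1 (mod 2).
  s_2 = 1 + 1 + 0 + 0 + 1 + 0 + 1 + 1 = 5 ≡ 1 (mod 2).
  s_3 = 0 + 1 + 0 + 0 + 0 + 1 + 1 + 1 = 4 ≡ 0 (mod 2).
  s_4 = 1 + 1 + 1 + 0 + 0 + 1 + 0 + 1 = 5 ≡ 1 (mod 2).
s = (1, 1, 0, 1)^T — this equals column 13 of H (binary 1101), so error is at position 13.
Correct: flip bit 13 of r = 101110010011011 to get c = 101110010011111.


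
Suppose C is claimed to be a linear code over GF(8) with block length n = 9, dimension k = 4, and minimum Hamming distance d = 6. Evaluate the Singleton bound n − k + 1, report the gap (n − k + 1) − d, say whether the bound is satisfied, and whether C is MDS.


Singleton RHS = n − k + 1 = 6, slack = 0, bound satisfied, MDS.

Singleton bound: d ≤ n − k + 1.
Here n = 9, k = 4, so n − k + 1 = 6.
Given d = 6, check d ≤ 6: YES.
Slack = (n − k + 1) − d = 0.
The code is MDS (slack = 0).
Description: the claimed parameters are [9, 4, 6]_8; such a code would be MDS (meets Singleton bound).


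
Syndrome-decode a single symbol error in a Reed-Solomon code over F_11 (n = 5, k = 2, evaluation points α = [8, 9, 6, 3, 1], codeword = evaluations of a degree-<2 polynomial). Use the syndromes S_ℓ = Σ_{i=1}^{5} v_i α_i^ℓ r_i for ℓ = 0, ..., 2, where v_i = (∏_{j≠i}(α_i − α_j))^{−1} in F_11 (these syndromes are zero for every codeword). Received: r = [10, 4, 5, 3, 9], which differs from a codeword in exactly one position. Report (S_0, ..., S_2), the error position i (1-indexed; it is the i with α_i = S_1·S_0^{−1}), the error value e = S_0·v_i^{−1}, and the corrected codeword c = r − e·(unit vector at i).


S = (8, 6, 10), error at position 2, error magnitude e = 8, c = [10, 7, 5, 3, 9].

Step 1: column multipliers v_i = (∏_{j≠i}(α_i − α_j))^{−1} mod 11.
  i = 1 (α = 8): (8−9)(8−6)(8−3)(8−1) = (−1)·2·5·7 = −70 ≡ 7, so v_1 = 7^{−1} = 8 (mod 11).
  i = 2 (α = 9): (9−8)(9−6)(9−3)(9−1) = 1·3·6·8 = 144 ≡ 1, so v_2 = 1^{−1} = 1 (mod 11).
  i = 3 (α = 6): (6−8)(6−9)(6−3)(6−1) = (−2)·(−3)·3·5 = 90 ≡ 2, so v_3 = 2^{−1} = 6 (mod 11).
  i = 4 (α = 3): (3−8)(3−9)(3−6)(3−1) = (−5)·(−6)·(−3)·2 = −180 ≡ 7, so v_4 = 7^{−1} = 8 (mod 11).
  i = 5 (α = 1): (1−8)(1−9)(1−6)(1−3) = (−7)·(−8)·(−5)·(−2) = 560 ≡ 10, so v_5 = 10^{−1} = 10 (mod 11).
  v = [8, 1, 6, 8, 10].
Step 2: syndromes of r = [10, 4, 5, 3, 9] (all sums mod 11).
  S_0 = Σ v_i r_i = 8·10 + 1·4 + 6·5 + 8·3 + 10·9 = 228 ≡ 8.
  S_1 = Σ v_i α_i r_i = 8·8·10 + 1·9·4 + 6·6·5 + 8·3·3 + 10·1·9 = 1018 ≡ 6.
  α_i^2 mod 11 = [9, 4, 3, 9, 1].
  S_2 = Σ v_i α_i^2 r_i = 8·9·10 + 1·4·4 + 6·3·5 + 8·9·3 + 10·1·9 = 1132 ≡ 10.
  S = (8, 6, 10) ≠ 0, so r is not a codeword (an error is present).
Step 3: locate the error. For a single error e at position i, S_ℓ = v_i·e·α_i^ℓ, so α_err = S_1/S_0.
  S_0^{−1} = 8^{−1} = 7 (mod 11), so α_err = 6·7 = 42 ≡ 9 = α_2. Error position i = 2.
  Consistency check: S_2/S_1 = 10·2 = 20 ≡ 9 = α_err ✓ (single-error assumption holds).
Step 4: error magnitude e = S_0/v_2 = S_0·∏_{j≠2}(α_2 − α_j) = 8·1 = 8 ≡ 8 (mod 11).
Step 5: correct position 2: c_2 = r_2 − e = 4 − 8 ≡ 7 (mod 11). Hence c = [10, 7, 5, 3, 9].
  Check: interpolating c through the α_i gives m(x) = 1 + 8·x (degree < 2) with m(α_i) = c_i for every i, so c is indeed a codeword.


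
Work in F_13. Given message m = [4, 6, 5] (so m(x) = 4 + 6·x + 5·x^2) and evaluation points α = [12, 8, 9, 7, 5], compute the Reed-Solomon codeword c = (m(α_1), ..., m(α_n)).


c = [3, 8, 8, 5, 3]

Message polynomial: m(x) = 4 + 6·x + 5·x^2 (mod 13).
For each evaluation point α_i, compute m(α_i) mod 13:
  α_1 = 12: Horner steps 5 → 1 → 3, so m(12) = 3.
  α_2 = 8: Horner steps 5 → 7 → 8, so m(8) = 8.
  α_3 = 9: Horner steps 5 → 12 → 8, so m(9) = 8.
  α_4 = 7: Horner steps 5 → 2 → 5, so m(7) = 5.
  α_5 = 5: Horner steps 5 → 5 → 3, so m(5) = 3.
Codeword c = [3, 8, 8, 5, 3] ∈ F_13^5.


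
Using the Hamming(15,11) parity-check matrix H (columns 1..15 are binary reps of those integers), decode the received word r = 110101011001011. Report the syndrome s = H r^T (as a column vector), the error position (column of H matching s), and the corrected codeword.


s = (1, 1, 0, 1)^T, error position = 13, corrected codeword c = 110101011001111

Compute s = H r^T mod 2 one row at a time:
  s_1 = 1 + 1 + 0 + 0 + 1 + 0 + 1 + 1 = 5 ≡ 1 (mod 2).
  s_2 = 1 + 0 + 1 + 0 + 1 + 0 + 1 + 1 = 5 ≡ 1 (mod 2).
  s_3 = 1 + 0 + 1 + 0 + 0 + 0 + 1 + 1 = 4 ≡ 0 (mod 2).
  s_4 = 1 + 0 + 0 + 0 + 1 + 0 + 0 + 1 = 3 ≡ 1 (mod 2).
s = (1, 1, 0, 1)^T — this equals column 13 of H (binary 1101), so error is at position 13.
Correct: flip bit 13 of r = 110101011001011 to get c = 110101011001111.


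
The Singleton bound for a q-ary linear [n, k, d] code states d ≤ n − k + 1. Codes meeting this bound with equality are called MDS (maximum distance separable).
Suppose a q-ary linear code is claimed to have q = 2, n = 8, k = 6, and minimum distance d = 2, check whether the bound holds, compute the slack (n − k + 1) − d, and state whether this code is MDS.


Singleton RHS = n − k + 1 = 3, slack = 1, bound satisfied, not MDS.

Singleton bound: d ≤ n − k + 1.
Here n = 8, k = 6, so n − k + 1 = 3.
Given d = 2, check d ≤ 3: YES.
Slack = (n − k + 1) − d = 1.
The code is NOT MDS (slack = 1 > 0).
Description: the claimed parameters are [8, 6, 2]_2; such a code would be non-MDS.


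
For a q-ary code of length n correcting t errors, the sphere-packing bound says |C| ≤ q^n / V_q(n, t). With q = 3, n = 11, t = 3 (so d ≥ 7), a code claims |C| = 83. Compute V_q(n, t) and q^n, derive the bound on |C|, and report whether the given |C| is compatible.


V_q(n, t) = 1563, q^n = 177147, Hamming bound = 113, |C| = 83 ≤ bound (satisfied).

Step 1: Compute V_q(n, t) = Σ_{j=0}^3 C(n, j) (q−1)^j.
  j = 0: C(11,0)·(2)^0 = 1·1 = 1.
  j = 1: C(11,1)·(2)^1 = 11·2 = 22.
  j = 2: C(11,2)·(2)^2 = 55·4 = 220.
  j = 3: C(11,3)·(2)^3 = 165·8 = 1320.
  V_q(n, t) = 1 + 22 + 220 + 1320 = 1563.
Step 2: q^n = 3^11 = 177147.
Step 3: Hamming bound ⌊q^n / V_q(n,t)⌋ = ⌊177147/1563⌋ = 113.
Step 4: Compare |C| = 83 to 113: satisfied.
The claimed |C| lies below the Hamming bound.


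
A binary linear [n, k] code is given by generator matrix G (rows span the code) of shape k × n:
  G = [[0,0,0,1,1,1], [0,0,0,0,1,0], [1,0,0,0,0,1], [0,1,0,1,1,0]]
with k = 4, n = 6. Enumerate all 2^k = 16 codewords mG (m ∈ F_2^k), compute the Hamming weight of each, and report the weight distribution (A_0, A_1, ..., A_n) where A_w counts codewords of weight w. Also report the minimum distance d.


Weight distribution: A_0 = 1, A_1 = 1, A_2 = 6, A_3 = 6, A_4 = 1, A_5 = 1. Minimum distance d = 1.

Enumerate all 2^4 = 16 messages m ∈ F_2^4.
For each, compute codeword c = mG in F_2^6, then tally its weight.
  m = 0000 → c = 000000, weight = 0.
  m = 1000 → c = 000111, weight = 3.
  m = 0100 → c = 000010, weight = 1.
  m = 1100 → c = 000101, weight = 2.
  m = 0010 → c = 100001, weight = 2.
  m = 1010 → c = 100110, weight = 3.
  m = 0110 → c = 100011, weight = 3.
  m = 1110 → c = 100100, weight = 2.
  m = 0001 → c = 010110, weight = 3.
  m = 1001 → c = 010001, weight = 2.
  m = 0101 → c = 010100, weight = 2.
  m = 1101 → c = 010011, weight = 3.
  m = 0011 → c = 110111, weight = 5.
  m = 1011 → c = 110000, weight = 2.
  m = 0111 → c = 110101, weight = 4.
  m = 1111 → c = 110010, weight = 3.
Tally weights:
  weight 0: 1 codewords.
  weight 1: 1 codewords.
  weight 2: 6 codewords.
  weight 3: 6 codewords.
  weight 4: 1 codewords.
  weight 5: 1 codewords.
Minimum distance d = smallest w > 0 with A_w > 0 = 1.
Sanity: Σ A_w = 16 = 2^4 = 16 ✓.


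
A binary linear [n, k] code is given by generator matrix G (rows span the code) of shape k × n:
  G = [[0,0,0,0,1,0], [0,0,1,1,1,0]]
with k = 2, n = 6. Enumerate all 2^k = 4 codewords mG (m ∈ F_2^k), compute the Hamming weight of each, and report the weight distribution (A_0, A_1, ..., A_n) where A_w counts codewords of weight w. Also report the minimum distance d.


Weight distribution: A_0 = 1, A_1 = 1, A_2 = 1, A_3 = 1. Minimum distance d = 1.

Enumerate all 2^2 = 4 messages m ∈ F_2^2.
For each, compute codeword c = mG in F_2^6, then tally its weight.
  m = 00 → c = 000000, weight = 0.
  m = 10 → c = 000010, weight = 1.
  m = 01 → c = 001110, weight = 3.
  m = 11 → c = 001100, weight = 2.
Tally weights:
  weight 0: 1 codewords.
  weight 1: 1 codewords.
  weight 2: 1 codewords.
  weight 3: 1 codewords.
Minimum distance d = smallest w > 0 with A_w > 0 = 1.
Sanity: Σ A_w = 4 = 2^2 = 4 ✓.


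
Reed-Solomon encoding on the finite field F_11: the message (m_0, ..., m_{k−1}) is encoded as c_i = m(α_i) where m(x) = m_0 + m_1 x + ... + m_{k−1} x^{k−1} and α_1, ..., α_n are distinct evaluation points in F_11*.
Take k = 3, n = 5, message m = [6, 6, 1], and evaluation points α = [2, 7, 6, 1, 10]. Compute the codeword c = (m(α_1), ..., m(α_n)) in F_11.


c = [0, 9, 1, 2, 1]

Message polynomial: m(x) = 6 + 6·x + 1·x^2 (mod 11).
For each evaluation point α_i, compute m(α_i) mod 11:
  α_1 = 2: Horner steps 1 → 8 → 0, so m(2) = 0.
  α_2 = 7: Horner steps 1 → 2 → 9, so m(7) = 9.
  α_3 = 6: Horner steps 1 → 1 → 1, so m(6) = 1.
  α_4 = 1: Horner steps 1 → 7 → 2, so m(1) = 2.
  α_5 = 10: Horner steps 1 → 5 → 1, so m(10) = 1.
Codeword c = [0, 9, 1, 2, 1] ∈ F_11^5.


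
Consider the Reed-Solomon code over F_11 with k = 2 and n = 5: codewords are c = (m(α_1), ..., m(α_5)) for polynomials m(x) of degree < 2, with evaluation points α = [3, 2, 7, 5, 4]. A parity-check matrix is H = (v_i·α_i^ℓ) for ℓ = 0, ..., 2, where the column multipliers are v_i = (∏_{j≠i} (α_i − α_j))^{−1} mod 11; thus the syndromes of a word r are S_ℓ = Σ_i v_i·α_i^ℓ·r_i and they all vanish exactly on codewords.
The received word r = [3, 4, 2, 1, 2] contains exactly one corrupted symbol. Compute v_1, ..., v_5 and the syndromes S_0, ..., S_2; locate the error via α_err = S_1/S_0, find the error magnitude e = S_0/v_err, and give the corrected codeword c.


S = (8, 1, 7), error at position 3, error magnitude e = 3, c = [3, 4, 10, 1, 2].

Step 1: column multipliers v_i = (∏_{j≠i}(α_i − α_j))^{−1} mod 11.
  i = 1 (α = 3): (3−2)(3−7)(3−5)(3−4) = 1·(−4)·(−2)·(−1) = −8 ≡ 3, so v_1 = 3^{−1} = 4 (mod 11).
  i = 2 (α = 2): (2−3)(2−7)(2−5)(2−4) = (−1)·(−5)·(−3)·(−2) = 30 ≡ 8, so v_2 = 8^{−1} = 7 (mod 11).
  i = 3 (α = 7): (7−3)(7−2)(7−5)(7−4) = 4·5·2·3 = 120 ≡ 10, so v_3 = 10^{−1} = 10 (mod 11).
  i = 4 (α = 5): (5−3)(5−2)(5−7)(5−4) = 2·3·(−2)·1 = −12 ≡ 10, so v_4 = 10^{−1} = 10 (mod 11).
  i = 5 (α = 4): (4−3)(4−2)(4−7)(4−5) = 1·2·(−3)·(−1) = 6 ≡ 6, so v_5 = 6^{−1} = 2 (mod 11).
  v = [4, 7, 10, 10, 2].
Step 2: syndromes of r = [3, 4, 2, 1, 2] (all sums mod 11).
  S_0 = Σ v_i r_i = 4·3 + 7·4 + 10·2 + 10·1 + 2·2 = 74 ≡ 8.
  S_1 = Σ v_i α_i r_i = 4·3·3 + 7·2·4 + 10·7·2 + 10·5·1 + 2·4·2 = 298 ≡ 1.
  α_i^2 mod 11 = [9, 4, 5, 3, 5].
  S_2 = Σ v_i α_i^2 r_i = 4·9·3 + 7·4·4 + 10·5·2 + 10·3·1 + 2·5·2 = 370 ≡ 7.
  S = (8, 1, 7) ≠ 0, so r is not a codeword (an error is present).
Step 3: locate the error. For a single error e at position i, S_ℓ = v_i·e·α_i^ℓ, so α_err = S_1/S_0.
  S_0^{−1} = 8^{−1} = 7 (mod 11), so α_err = 1·7 = 7 ≡ 7 = α_3. Error position i = 3.
  Consistency check: S_2/S_1 = 7·1 = 7 ≡ 7 = α_err ✓ (single-error assumption holds).
Step 4: error magnitude e = S_0/v_3 = S_0·∏_{j≠3}(α_3 − α_j) = 8·10 = 80 ≡ 3 (mod 11).
Step 5: correct position 3: c_3 = r_3 − e = 2 − 3 ≡ 10 (mod 11). Hence c = [3, 4, 10, 1, 2].
  Check: interpolating c through the α_i gives m(x) = 6 + 10·x (degree < 2) with m(α_i) = c_i for every i, so c is indeed a codeword.


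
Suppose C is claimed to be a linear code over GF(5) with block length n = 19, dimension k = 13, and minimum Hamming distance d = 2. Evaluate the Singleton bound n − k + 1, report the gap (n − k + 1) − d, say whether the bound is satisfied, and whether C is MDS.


Singleton RHS = n − k + 1 = 7, slack = 5, bound satisfied, not MDS.

Singleton bound: d ≤ n − k + 1.
Here n = 19, k = 13, so n − k + 1 = 7.
Given d = 2, check d ≤ 7: YES.
Slack = (n − k + 1) − d = 5.
The code is NOT MDS (slack = 5 > 0).
Description: the claimed parameters are [19, 13, 2]_5; such a code would be non-MDS.


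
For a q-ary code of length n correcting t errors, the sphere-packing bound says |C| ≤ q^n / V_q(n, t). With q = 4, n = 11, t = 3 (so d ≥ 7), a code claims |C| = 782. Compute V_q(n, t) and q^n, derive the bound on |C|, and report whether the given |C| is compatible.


V_q(n, t) = 4984, q^n = 4194304, Hamming bound = 841, |C| = 782 ≤ bound (satisfied).

Step 1: Compute V_q(n, t) = Σ_{j=0}^3 C(n, j) (q−1)^j.
  j = 0: C(11,0)·(3)^0 = 1·1 = 1.
  j = 1: C(11,1)·(3)^1 = 11·3 = 33.
  j = 2: C(11,2)·(3)^2 = 55·9 = 495.
  j = 3: C(11,3)·(3)^3 = 165·27 = 4455.
  V_q(n, t) = 1 + 33 + 495 + 4455 = 4984.
Step 2: q^n = 4^11 = 4194304.
Step 3: Hamming bound ⌊q^n / V_q(n,t)⌋ = ⌊4194304/4984⌋ = 841.
Step 4: Compare |C| = 782 to 841: satisfied.
The claimed |C| lies below the Hamming bound.


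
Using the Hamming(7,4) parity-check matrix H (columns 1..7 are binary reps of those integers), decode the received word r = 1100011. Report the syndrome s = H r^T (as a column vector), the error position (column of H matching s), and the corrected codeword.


s = (0, 1, 0)^T, error position = 2, corrected codeword c = 1000011

Compute s = H r^T mod 2 one row at a time:
  s_1 = 0 + 0 + 1 + 1 = 2 ≡ 0 (mod 2).
  s_2 = 1 + 0 + 1 + 1 = 3 ≡ 1 (mod 2).
  s_3 = 1 + 0 + 0 + 1 = 2 ≡ 0 (mod 2).
s = (0, 1, 0)^T — this equals column 2 of H (binary 010), so error is at position 2.
Correct: flip bit 2 of r = 1100011 to get c = 1000011.


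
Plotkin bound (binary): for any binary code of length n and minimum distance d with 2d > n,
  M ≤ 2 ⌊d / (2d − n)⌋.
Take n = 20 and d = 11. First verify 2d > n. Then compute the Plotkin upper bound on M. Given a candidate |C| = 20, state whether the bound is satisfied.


Plotkin bound M ≤ 10; given |C| = 20 > bound (violated).

Check applicability: 2d = 22, n = 20.
2d − n = 2 > 0, so Plotkin applies.
Compute d/(2d−n) = 11/2 ≈ 5.5000.
⌊d/(2d−n)⌋ = 5.
Plotkin bound: M ≤ 2·5 = 10.
Given |C| = 20, check: VIOLATED.
This |C| is above the Plotkin bound, so no binary code with n = 20, d = 11 and 20 codewords exists.


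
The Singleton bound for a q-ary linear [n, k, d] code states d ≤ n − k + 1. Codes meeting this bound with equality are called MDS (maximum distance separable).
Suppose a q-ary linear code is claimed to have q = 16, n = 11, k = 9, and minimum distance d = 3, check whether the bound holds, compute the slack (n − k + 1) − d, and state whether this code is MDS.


Singleton RHS = n − k + 1 = 3, slack = 0, bound satisfied, MDS.

Singleton bound: d ≤ n − k + 1.
Here n = 11, k = 9, so n − k + 1 = 3.
Given d = 3, check d ≤ 3: YES.
Slack = (n − k + 1) − d = 0.
The code is MDS (slack = 0).
Description: the claimed parameters are [11, 9, 3]_16; such a code would be MDS (meets Singleton bound).


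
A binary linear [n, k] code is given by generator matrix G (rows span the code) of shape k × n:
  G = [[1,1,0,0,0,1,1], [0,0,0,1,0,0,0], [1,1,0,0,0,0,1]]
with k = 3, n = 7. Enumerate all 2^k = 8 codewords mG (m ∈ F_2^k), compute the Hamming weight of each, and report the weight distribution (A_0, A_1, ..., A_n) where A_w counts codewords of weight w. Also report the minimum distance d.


Weight distribution: A_0 = 1, A_1 = 2, A_2 = 1, A_3 = 1, A_4 = 2, A_5 = 1. Minimum distance d = 1.

Enumerate all 2^3 = 8 messages m ∈ F_2^3.
For each, compute codeword c = mG in F_2^7, then tally its weight.
  m = 000 → c = 0000000, weight = 0.
  m = 100 → c = 1100011, weight = 4.
  m = 010 → c = 0001000, weight = 1.
  m = 110 → c = 1101011, weight = 5.
  m = 001 → c = 1100001, weight = 3.
  m = 101 → c = 0000010, weight = 1.
  m = 011 → c = 1101001, weight = 4.
  m = 111 → c = 0001010, weight = 2.
Tally weights:
  weight 0: 1 codewords.
  weight 1: 2 codewords.
  weight 2: 1 codewords.
  weight 3: 1 codewords.
  weight 4: 2 codewords.
  weight 5: 1 codewords.
Minimum distance d = smallest w > 0 with A_w > 0 = 1.
Sanity: Σ A_w = 8 = 2^3 = 8 ✓.


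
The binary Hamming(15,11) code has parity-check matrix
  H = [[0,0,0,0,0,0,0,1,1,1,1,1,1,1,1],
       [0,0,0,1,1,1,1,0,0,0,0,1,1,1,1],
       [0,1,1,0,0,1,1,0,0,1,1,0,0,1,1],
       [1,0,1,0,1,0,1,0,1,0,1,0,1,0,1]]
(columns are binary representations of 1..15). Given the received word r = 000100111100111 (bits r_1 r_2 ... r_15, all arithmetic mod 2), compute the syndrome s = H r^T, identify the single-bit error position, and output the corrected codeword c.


s = (0, 1, 0, 0)^T, error position = 4, corrected codeword c = 000000111100111

Compute s = H r^T mod 2 one row at a time:
  s_1 = 1 + 1 + 1 + 0 + 0 + 1 + 1 + 1 = 6 ≡ 0 (mod 2).
  s_2 = 1 + 0 + 0 + 1 + 0 + 1 + 1 + 1 = 5 ≡ 1 (mod 2).
  s_3 = 0 + 0 + 0 + 1 + 1 + 0 + 1 + 1 = 4 ≡ 0 (mod 2).
  s_4 = 0 + 0 + 0 + 1 + 1 + 0 + 1 + 1 = 4 ≡ 0 (mod 2).
s = (0, 1, 0, 0)^T — this equals column 4 of H (binary 0100), so error is at position 4.
Correct: flip bit 4 of r = 000100111100111 to get c = 000000111100111.


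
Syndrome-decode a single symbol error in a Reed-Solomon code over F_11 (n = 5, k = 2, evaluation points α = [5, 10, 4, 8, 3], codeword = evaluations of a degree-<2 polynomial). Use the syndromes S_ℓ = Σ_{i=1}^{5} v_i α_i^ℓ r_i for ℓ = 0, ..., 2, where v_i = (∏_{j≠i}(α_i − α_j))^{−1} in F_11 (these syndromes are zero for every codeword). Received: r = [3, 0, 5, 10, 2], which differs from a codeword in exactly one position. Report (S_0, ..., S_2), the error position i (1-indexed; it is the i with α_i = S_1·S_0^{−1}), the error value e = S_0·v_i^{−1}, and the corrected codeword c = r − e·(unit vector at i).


S = (7, 6, 2), error at position 3, error magnitude e = 8, c = [3, 0, 8, 10, 2].

Step 1: column multipliers v_i = (∏_{j≠i}(α_i − α_j))^{−1} mod 11.
  i = 1 (α = 5): (5−10)(5−4)(5−8)(5−3) = (−5)·1·(−3)·2 = 30 ≡ 8, so v_1 = 8^{−1} = 7 (mod 11).
  i = 2 (α = 10): (10−5)(10−4)(10−8)(10−3) = 5·6·2·7 = 420 ≡ 2, so v_2 = 2^{−1} = 6 (mod 11).
  i = 3 (α = 4): (4−5)(4−10)(4−8)(4−3) = (−1)·(−6)·(−4)·1 = −24 ≡ 9, so v_3 = 9^{−1} = 5 (mod 11).
  i = 4 (α = 8): (8−5)(8−10)(8−4)(8−3) = 3·(−2)·4·5 = −120 ≡ 1, so v_4 = 1^{−1} = 1 (mod 11).
  i = 5 (α = 3): (3−5)(3−10)(3−4)(3−8) = (−2)·(−7)·(−1)·(−5) = 70 ≡ 4, so v_5 = 4^{−1} = 3 (mod 11).
  v = [7, 6, 5, 1, 3].
Step 2: syndromes of r = [3, 0, 5, 10, 2] (all sums mod 11).
  S_0 = Σ v_i r_i = 7·3 + 6·0 + 5·5 + 1·10 + 3·2 = 62 ≡ 7.
  S_1 = Σ v_i α_i r_i = 7·5·3 + 6·10·0 + 5·4·5 + 1·8·10 + 3·3·2 = 303 ≡ 6.
  α_i^2 mod 11 = [3, 1, 5, 9, 9].
  S_2 = Σ v_i α_i^2 r_i = 7·3·3 + 6·1·0 + 5·5·5 + 1·9·10 + 3·9·2 = 332 ≡ 2.
  S = (7, 6, 2) ≠ 0, so r is not a codeword (an error is present).
Step 3: locate the error. For a single error e at position i, S_ℓ = v_i·e·α_i^ℓ, so α_err = S_1/S_0.
  S_0^{−1} = 7^{−1} = 8 (mod 11), so α_err = 6·8 = 48 ≡ 4 = α_3. Error position i = 3.
  Consistency check: S_2/S_1 = 2·2 = 4 ≡ 4 = α_err ✓ (single-error assumption holds).
Step 4: error magnitude e = S_0/v_3 = S_0·∏_{j≠3}(α_3 − α_j) = 7·9 = 63 ≡ 8 (mod 11).
Step 5: correct position 3: c_3 = r_3 − e = 5 − 8 ≡ 8 (mod 11). Hence c = [3, 0, 8, 10, 2].
  Check: interpolating c through the α_i gives m(x) = 6 + 6·x (degree < 2) with m(α_i) = c_i for every i, so c is indeed a codeword.


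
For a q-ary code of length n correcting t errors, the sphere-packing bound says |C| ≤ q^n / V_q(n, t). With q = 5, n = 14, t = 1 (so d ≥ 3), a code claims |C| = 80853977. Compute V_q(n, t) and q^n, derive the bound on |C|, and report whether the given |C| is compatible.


V_q(n, t) = 57, q^n = 6103515625, Hamming bound = 107079221, |C| = 80853977 ≤ bound (satisfied).

Step 1: Compute V_q(n, t) = Σ_{j=0}^1 C(n, j) (q−1)^j.
  j = 0: C(14,0)·(4)^0 = 1·1 = 1.
  j = 1: C(14,1)·(4)^1 = 14·4 = 56.
  V_q(n, t) = 1 + 56 = 57.
Step 2: q^n = 5^14 = 6103515625.
Step 3: Hamming bound ⌊q^n / V_q(n,t)⌋ = ⌊6103515625/57⌋ = 107079221.
Step 4: Compare |C| = 80853977 to 107079221: satisfied.
The claimed |C| lies below the Hamming bound.


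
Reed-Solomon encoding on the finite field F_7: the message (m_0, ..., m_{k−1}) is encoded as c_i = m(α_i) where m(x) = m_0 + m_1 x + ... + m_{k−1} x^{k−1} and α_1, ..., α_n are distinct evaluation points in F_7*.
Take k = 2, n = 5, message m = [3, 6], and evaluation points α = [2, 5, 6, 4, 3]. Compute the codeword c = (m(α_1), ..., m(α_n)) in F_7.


c = [1, 5, 4, 6, 0]

Message polynomial: m(x) = 3 + 6·x (mod 7).
For each evaluation point α_i, compute m(α_i) mod 7:
  α_1 = 2: Horner steps 6 → 1, so m(2) = 1.
  α_2 = 5: Horner steps 6 → 5, so m(5) = 5.
  α_3 = 6: Horner steps 6 → 4, so m(6) = 4.
  α_4 = 4: Horner steps 6 → 6, so m(4) = 6.
  α_5 = 3: Horner steps 6 → 0, so m(3) = 0.
Codeword c = [1, 5, 4, 6, 0] ∈ F_7^5.
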